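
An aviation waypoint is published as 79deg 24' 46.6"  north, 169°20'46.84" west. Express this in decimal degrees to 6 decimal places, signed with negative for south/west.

79.412944, -169.346344

Lat: 79 + 24/60 + 46.6/3600 = 79.4129444
N ⇒ keep positive
Lon: 169 + 20/60 + 46.84/3600 = 169.3463444
W ⇒ negate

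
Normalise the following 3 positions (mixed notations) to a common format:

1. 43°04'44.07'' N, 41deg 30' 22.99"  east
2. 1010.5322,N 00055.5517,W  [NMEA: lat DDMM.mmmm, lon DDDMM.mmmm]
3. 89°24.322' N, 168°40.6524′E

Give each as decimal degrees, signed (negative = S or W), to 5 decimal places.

Point 1:
  Latitude: 4′ + 44.07″ = 4.73450′; 43 + 4.73450/60 = 43.078908
  N ⇒ keep positive
  λ: 30′ + 22.99″ = 30.38317′; 41 + 30.38317/60 = 41.506386
  E ⇒ keep positive
Point 2:
  Lat: degrees = first 2 digits = 10, minutes = 10.5322; 10 + 10.5322/60 = 10.175537
  N ⇒ keep positive
  λ: degrees = first 3 digits = 0, minutes = 55.5517; 0 + 55.5517/60 = 0.925862
  W ⇒ negate
Point 3:
  φ: 89 + 24.322/60 = 89.405367
  N → positive
  Lon: 40.6524′ = 0.677540°; total 168.677540
  E → positive

1. 43.07891, 41.50639
2. 10.17554, -0.92586
3. 89.40537, 168.67754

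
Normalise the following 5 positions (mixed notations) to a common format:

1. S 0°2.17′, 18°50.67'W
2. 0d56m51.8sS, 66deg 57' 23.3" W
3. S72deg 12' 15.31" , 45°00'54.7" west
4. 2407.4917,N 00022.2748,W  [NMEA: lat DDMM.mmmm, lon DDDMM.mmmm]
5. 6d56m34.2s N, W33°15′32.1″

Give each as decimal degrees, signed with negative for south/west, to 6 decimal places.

Point 1:
  Lat: 2.17′ = 0.036167°; total 0.0361667
  S → negative
  λ: 50.67′ = 0.844500°; total 18.8445000
  hemisphere W, so the sign is −
Point 2:
  Lat: 56′ + 51.8″ = 56.86333′; 0 + 56.86333/60 = 0.9477222
  S ⇒ negate
  Lon: 57′ + 23.3″ = 57.38833′; 66 + 57.38833/60 = 66.9564722
  W → negative
Point 3:
  Lat: 12′ + 15.31″ = 12.25517′; 72 + 12.25517/60 = 72.2042528
  S → negative
  Lon: 0′ + 54.7″ = 0.91167′; 45 + 0.91167/60 = 45.0151944
  hemisphere W, so the sign is −
Point 4:
  φ: split at 2 digits → 24° and 7.4917′; 24 + 7.4917/60 = 24.1248617
  N ⇒ keep positive
  Longitude: degrees = first 3 digits = 0, minutes = 22.2748; 0 + 22.2748/60 = 0.3712467
  W → negative
Point 5:
  φ: 6 + 56/60 + 34.2/3600 = 6.9428333
  N → positive
  λ: 15′ + 32.1″ = 15.53500′; 33 + 15.53500/60 = 33.2589167
  W ⇒ negate

1. -0.036167, -18.844500
2. -0.947722, -66.956472
3. -72.204253, -45.015194
4. 24.124862, -0.371247
5. 6.942833, -33.258917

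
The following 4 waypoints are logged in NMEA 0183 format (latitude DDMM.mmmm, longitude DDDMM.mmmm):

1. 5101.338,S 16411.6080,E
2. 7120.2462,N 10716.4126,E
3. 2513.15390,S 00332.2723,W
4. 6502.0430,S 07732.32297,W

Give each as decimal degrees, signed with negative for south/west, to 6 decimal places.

1. -51.022300, 164.193467
2. 71.337437, 107.273543
3. -25.219232, -3.537872
4. -65.034050, -77.538716

Point 1:
  φ: split at 2 digits → 51° and 1.338′; 51 + 1.338/60 = 51.0223000
  S ⇒ negate
  λ: split at 3 digits → 164° and 11.608′; 164 + 11.608/60 = 164.1934667
  E ⇒ keep positive
Point 2:
  Lat: split at 2 digits → 71° and 20.2462′; 71 + 20.2462/60 = 71.3374367
  N → positive
  Longitude: degrees = first 3 digits = 107, minutes = 16.4126; 107 + 16.4126/60 = 107.2735433
  E ⇒ keep positive
Point 3:
  Lat: split at 2 digits → 25° and 13.1539′; 25 + 13.1539/60 = 25.2192317
  S ⇒ negate
  λ: split at 3 digits → 003° and 32.2723′; 3 + 32.2723/60 = 3.5378717
  W → negative
Point 4:
  Lat: degrees = first 2 digits = 65, minutes = 2.043; 65 + 2.043/60 = 65.0340500
  S → negative
  Lon: degrees = first 3 digits = 77, minutes = 32.32297; 77 + 32.32297/60 = 77.5387162
  W ⇒ negate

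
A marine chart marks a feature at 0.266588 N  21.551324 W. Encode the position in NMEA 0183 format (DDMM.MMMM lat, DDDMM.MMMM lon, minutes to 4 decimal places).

0015.9953,N / 02133.0794,W

Lat: 0° + 0.266588 × 60 = 0° 15.995280′
λ: 21° + 0.551324 × 60 = 21° 33.079440′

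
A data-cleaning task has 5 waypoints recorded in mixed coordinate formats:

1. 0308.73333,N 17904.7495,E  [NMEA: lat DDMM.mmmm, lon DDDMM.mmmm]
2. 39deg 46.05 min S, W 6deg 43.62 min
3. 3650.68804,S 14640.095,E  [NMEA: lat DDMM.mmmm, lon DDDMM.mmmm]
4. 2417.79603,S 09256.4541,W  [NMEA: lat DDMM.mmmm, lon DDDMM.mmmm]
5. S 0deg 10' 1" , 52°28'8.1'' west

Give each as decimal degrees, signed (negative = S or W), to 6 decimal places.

Point 1:
  Latitude: degrees = first 2 digits = 3, minutes = 8.73333; 3 + 8.73333/60 = 3.1455555
  N ⇒ keep positive
  λ: split at 3 digits → 179° and 4.7495′; 179 + 4.7495/60 = 179.0791583
  E → positive
Point 2:
  φ: 39 + 46.05/60 = 39.7675000
  hemisphere S, so the sign is −
  λ: 6 + 43.62/60 = 6.7270000
  hemisphere W, so the sign is −
Point 3:
  φ: degrees = first 2 digits = 36, minutes = 50.68804; 36 + 50.68804/60 = 36.8448007
  S ⇒ negate
  Lon: degrees = first 3 digits = 146, minutes = 40.095; 146 + 40.095/60 = 146.6682500
  E ⇒ keep positive
Point 4:
  Lat: degrees = first 2 digits = 24, minutes = 17.79603; 24 + 17.79603/60 = 24.2966005
  S → negative
  Lon: degrees = first 3 digits = 92, minutes = 56.4541; 92 + 56.4541/60 = 92.9409017
  W ⇒ negate
Point 5:
  Lat: 10′ + 1″ = 10.01667′; 0 + 10.01667/60 = 0.1669444
  S → negative
  λ: 52° + 28/60 + 8.1/3600 = 52 + 0.466667 + 0.002250 = 52.4689167
  W ⇒ negate

1. 3.145556, 179.079158
2. -39.767500, -6.727000
3. -36.844801, 146.668250
4. -24.296601, -92.940902
5. -0.166944, -52.468917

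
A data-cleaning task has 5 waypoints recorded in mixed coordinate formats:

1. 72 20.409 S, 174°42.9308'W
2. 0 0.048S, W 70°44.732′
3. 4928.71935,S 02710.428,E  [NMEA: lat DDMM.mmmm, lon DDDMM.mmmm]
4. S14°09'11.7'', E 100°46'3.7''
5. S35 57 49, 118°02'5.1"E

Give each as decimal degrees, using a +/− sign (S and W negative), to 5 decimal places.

1. -72.34015, -174.71551
2. -0.00080, -70.74553
3. -49.47866, 27.17380
4. -14.15325, 100.76769
5. -35.96361, 118.03475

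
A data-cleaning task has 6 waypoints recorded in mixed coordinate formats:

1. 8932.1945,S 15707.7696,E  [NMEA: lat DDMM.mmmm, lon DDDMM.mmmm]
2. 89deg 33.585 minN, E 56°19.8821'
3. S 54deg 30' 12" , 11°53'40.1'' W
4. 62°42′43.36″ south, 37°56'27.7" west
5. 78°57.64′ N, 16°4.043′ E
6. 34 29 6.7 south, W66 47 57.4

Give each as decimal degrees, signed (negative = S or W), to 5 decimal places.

1. -89.53658, 157.12949
2. 89.55975, 56.33137
3. -54.50333, -11.89447
4. -62.71204, -37.94103
5. 78.96067, 16.06738
6. -34.48519, -66.79928

Point 1:
  Latitude: degrees = first 2 digits = 89, minutes = 32.1945; 89 + 32.1945/60 = 89.536575
  S → negative
  λ: degrees = first 3 digits = 157, minutes = 7.7696; 157 + 7.7696/60 = 157.129493
  E → positive
Point 2:
  φ: 33.585′ = 0.559750°; total 89.559750
  N → positive
  Lon: 56 + 19.8821/60 = 56.331368
  E → positive
Point 3:
  Latitude: 54 + 30/60 + 12/3600 = 54.503333
  S → negative
  Lon: 11 + 53/60 + 40.1/3600 = 11.894472
  W → negative
Point 4:
  Lat: 42′ + 43.36″ = 42.72267′; 62 + 42.72267/60 = 62.712044
  hemisphere S, so the sign is −
  Longitude: 56′ + 27.7″ = 56.46167′; 37 + 56.46167/60 = 37.941028
  hemisphere W, so the sign is −
Point 5:
  Lat: 78 + 57.64/60 = 78.960667
  N → positive
  λ: 16 + 4.043/60 = 16.067383
  E → positive
Point 6:
  φ: 29′ + 6.7″ = 29.11167′; 34 + 29.11167/60 = 34.485194
  S → negative
  Lon: 66 + 47/60 + 57.4/3600 = 66.799278
  W → negative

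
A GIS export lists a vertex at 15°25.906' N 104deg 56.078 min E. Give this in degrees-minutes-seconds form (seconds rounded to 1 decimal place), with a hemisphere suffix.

15°25′54.4″ N, 104°56′4.7″ E

Lat: fractional minutes 0.90600 × 60 = 54.360″
Longitude: fractional minutes 0.07800 × 60 = 4.680″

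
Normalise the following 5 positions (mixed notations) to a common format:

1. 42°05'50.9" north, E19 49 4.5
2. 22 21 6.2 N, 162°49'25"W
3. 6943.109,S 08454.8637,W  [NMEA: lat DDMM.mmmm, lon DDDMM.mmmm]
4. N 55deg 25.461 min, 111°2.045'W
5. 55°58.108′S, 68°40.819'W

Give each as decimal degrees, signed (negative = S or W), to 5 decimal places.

1. 42.09747, 19.81792
2. 22.35172, -162.82361
3. -69.71848, -84.91440
4. 55.42435, -111.03408
5. -55.96847, -68.68032

Point 1:
  Lat: 42° + 5/60 + 50.9/3600 = 42 + 0.083333 + 0.014139 = 42.097472
  N → positive
  Longitude: 49′ + 4.5″ = 49.07500′; 19 + 49.07500/60 = 19.817917
  E ⇒ keep positive
Point 2:
  Lat: 22° + 21/60 + 6.2/3600 = 22 + 0.350000 + 0.001722 = 22.351722
  N ⇒ keep positive
  Longitude: 49′ + 25″ = 49.41667′; 162 + 49.41667/60 = 162.823611
  W → negative
Point 3:
  φ: split at 2 digits → 69° and 43.109′; 69 + 43.109/60 = 69.718483
  hemisphere S, so the sign is −
  Longitude: split at 3 digits → 084° and 54.8637′; 84 + 54.8637/60 = 84.914395
  W → negative
Point 4:
  φ: 25.461′ = 0.424350°; total 55.424350
  N → positive
  Longitude: 2.045′ = 0.034083°; total 111.034083
  W → negative
Point 5:
  φ: 55 + 58.108/60 = 55.968467
  S ⇒ negate
  Lon: 40.819′ = 0.680317°; total 68.680317
  hemisphere W, so the sign is −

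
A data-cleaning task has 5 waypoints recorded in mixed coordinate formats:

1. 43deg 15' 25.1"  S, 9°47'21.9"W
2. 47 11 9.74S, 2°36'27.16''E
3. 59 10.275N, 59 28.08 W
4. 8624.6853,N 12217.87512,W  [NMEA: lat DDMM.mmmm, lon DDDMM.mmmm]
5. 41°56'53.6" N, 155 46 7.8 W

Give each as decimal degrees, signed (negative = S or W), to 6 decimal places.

Point 1:
  Latitude: 15′ + 25.1″ = 15.41833′; 43 + 15.41833/60 = 43.2569722
  S → negative
  Longitude: 9° + 47/60 + 21.9/3600 = 9 + 0.783333 + 0.006083 = 9.7894167
  W ⇒ negate
Point 2:
  Latitude: 11′ + 9.74″ = 11.16233′; 47 + 11.16233/60 = 47.1860389
  hemisphere S, so the sign is −
  λ: 2° + 36/60 + 27.16/3600 = 2 + 0.600000 + 0.007544 = 2.6075444
  E ⇒ keep positive
Point 3:
  Latitude: 10.275′ = 0.171250°; total 59.1712500
  N ⇒ keep positive
  λ: 28.08′ = 0.468000°; total 59.4680000
  hemisphere W, so the sign is −
Point 4:
  Latitude: degrees = first 2 digits = 86, minutes = 24.6853; 86 + 24.6853/60 = 86.4114217
  N ⇒ keep positive
  Longitude: split at 3 digits → 122° and 17.87512′; 122 + 17.87512/60 = 122.2979187
  W ⇒ negate
Point 5:
  φ: 56′ + 53.6″ = 56.89333′; 41 + 56.89333/60 = 41.9482222
  N → positive
  λ: 155° + 46/60 + 7.8/3600 = 155 + 0.766667 + 0.002167 = 155.7688333
  W → negative

1. -43.256972, -9.789417
2. -47.186039, 2.607544
3. 59.171250, -59.468000
4. 86.411422, -122.297919
5. 41.948222, -155.768833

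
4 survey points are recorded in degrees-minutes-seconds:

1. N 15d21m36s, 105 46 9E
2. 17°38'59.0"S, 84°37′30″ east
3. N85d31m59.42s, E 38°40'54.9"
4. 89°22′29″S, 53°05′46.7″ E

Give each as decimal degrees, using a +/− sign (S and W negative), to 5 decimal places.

Point 1:
  φ: 15° + 21/60 + 36/3600 = 15 + 0.350000 + 0.010000 = 15.360000
  N → positive
  Lon: 46′ + 9″ = 46.15000′; 105 + 46.15000/60 = 105.769167
  E → positive
Point 2:
  φ: 17° + 38/60 + 59/3600 = 17 + 0.633333 + 0.016389 = 17.649722
  S → negative
  λ: 84 + 37/60 + 30/3600 = 84.625000
  E ⇒ keep positive
Point 3:
  φ: 85° + 31/60 + 59.42/3600 = 85 + 0.516667 + 0.016506 = 85.533172
  N ⇒ keep positive
  Longitude: 40′ + 54.9″ = 40.91500′; 38 + 40.91500/60 = 38.681917
  E → positive
Point 4:
  Lat: 89° + 22/60 + 29/3600 = 89 + 0.366667 + 0.008056 = 89.374722
  S → negative
  Longitude: 53° + 5/60 + 46.7/3600 = 53 + 0.083333 + 0.012972 = 53.096306
  E ⇒ keep positive

1. 15.36000, 105.76917
2. -17.64972, 84.62500
3. 85.53317, 38.68192
4. -89.37472, 53.09631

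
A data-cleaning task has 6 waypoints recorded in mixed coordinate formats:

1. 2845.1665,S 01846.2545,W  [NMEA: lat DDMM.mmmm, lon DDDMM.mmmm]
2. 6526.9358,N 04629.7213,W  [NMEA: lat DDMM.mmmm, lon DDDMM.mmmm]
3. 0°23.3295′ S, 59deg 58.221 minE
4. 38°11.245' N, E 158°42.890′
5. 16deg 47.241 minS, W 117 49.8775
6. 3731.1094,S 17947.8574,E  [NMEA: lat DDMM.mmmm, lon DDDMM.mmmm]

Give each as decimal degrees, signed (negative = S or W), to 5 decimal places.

1. -28.75278, -18.77091
2. 65.44893, -46.49536
3. -0.38883, 59.97035
4. 38.18742, 158.71483
5. -16.78735, -117.83129
6. -37.51849, 179.79762

Point 1:
  φ: split at 2 digits → 28° and 45.1665′; 28 + 45.1665/60 = 28.752775
  hemisphere S, so the sign is −
  λ: split at 3 digits → 018° and 46.2545′; 18 + 46.2545/60 = 18.770908
  hemisphere W, so the sign is −
Point 2:
  φ: degrees = first 2 digits = 65, minutes = 26.9358; 65 + 26.9358/60 = 65.448930
  N ⇒ keep positive
  λ: degrees = first 3 digits = 46, minutes = 29.7213; 46 + 29.7213/60 = 46.495355
  hemisphere W, so the sign is −
Point 3:
  Latitude: 0 + 23.3295/60 = 0.388825
  S → negative
  Longitude: 58.221′ = 0.970350°; total 59.970350
  E → positive
Point 4:
  φ: 38 + 11.245/60 = 38.187417
  N → positive
  λ: 42.89′ = 0.714833°; total 158.714833
  E → positive
Point 5:
  Lat: 16 + 47.241/60 = 16.787350
  S → negative
  Longitude: 117 + 49.8775/60 = 117.831292
  W ⇒ negate
Point 6:
  φ: split at 2 digits → 37° and 31.1094′; 37 + 31.1094/60 = 37.518490
  S → negative
  Longitude: degrees = first 3 digits = 179, minutes = 47.8574; 179 + 47.8574/60 = 179.797623
  E ⇒ keep positive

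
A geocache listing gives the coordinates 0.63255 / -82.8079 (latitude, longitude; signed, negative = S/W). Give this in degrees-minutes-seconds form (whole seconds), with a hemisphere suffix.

Latitude: 0.632550 × 60 = 37.95300′ → 37′, remainder × 60 = 57.18″
Longitude is negative → W; |value| = 82.807900
Lon: 0.807900 × 60 = 48.47400′ → 48′, remainder × 60 = 28.44″

0°37′57″ N, 82°48′28″ W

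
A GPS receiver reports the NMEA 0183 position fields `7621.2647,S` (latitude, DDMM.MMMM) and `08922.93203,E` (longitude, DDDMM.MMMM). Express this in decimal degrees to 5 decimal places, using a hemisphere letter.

76.35441° S, 89.38220° E

Lat: degrees = first 2 digits = 76, minutes = 21.2647; 76 + 21.2647/60 = 76.354412
Lon: split at 3 digits → 089° and 22.93203′; 89 + 22.93203/60 = 89.382201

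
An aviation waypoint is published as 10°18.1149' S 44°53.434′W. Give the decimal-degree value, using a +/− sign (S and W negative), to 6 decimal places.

φ: 10 + 18.1149/60 = 10.3019150
S → negative
Longitude: 44 + 53.434/60 = 44.8905667
W → negative

-10.301915, -44.890567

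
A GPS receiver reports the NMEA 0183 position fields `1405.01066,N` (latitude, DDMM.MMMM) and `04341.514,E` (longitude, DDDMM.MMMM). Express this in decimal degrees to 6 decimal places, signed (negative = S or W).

φ: degrees = first 2 digits = 14, minutes = 5.01066; 14 + 5.01066/60 = 14.0835110
N → positive
Longitude: degrees = first 3 digits = 43, minutes = 41.514; 43 + 41.514/60 = 43.6919000
E → positive

14.083511, 43.691900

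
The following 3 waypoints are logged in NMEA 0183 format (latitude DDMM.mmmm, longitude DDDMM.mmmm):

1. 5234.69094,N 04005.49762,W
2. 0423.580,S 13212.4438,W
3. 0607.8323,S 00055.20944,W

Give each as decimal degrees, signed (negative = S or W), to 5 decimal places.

1. 52.57818, -40.09163
2. -4.39300, -132.20740
3. -6.13054, -0.92016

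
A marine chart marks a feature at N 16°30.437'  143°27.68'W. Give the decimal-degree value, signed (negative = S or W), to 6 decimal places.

16.507283, -143.461333

φ: 30.437′ = 0.507283°; total 16.5072833
N ⇒ keep positive
Lon: 143 + 27.68/60 = 143.4613333
W → negative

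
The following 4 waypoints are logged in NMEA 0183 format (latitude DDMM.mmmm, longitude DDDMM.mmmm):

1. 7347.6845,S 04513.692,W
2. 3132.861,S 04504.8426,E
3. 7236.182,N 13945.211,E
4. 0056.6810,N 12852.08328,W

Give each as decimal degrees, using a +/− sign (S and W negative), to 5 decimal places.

1. -73.79474, -45.22820
2. -31.54768, 45.08071
3. 72.60303, 139.75352
4. 0.94468, -128.86805

Point 1:
  Latitude: degrees = first 2 digits = 73, minutes = 47.6845; 73 + 47.6845/60 = 73.794742
  hemisphere S, so the sign is −
  λ: split at 3 digits → 045° and 13.692′; 45 + 13.692/60 = 45.228200
  hemisphere W, so the sign is −
Point 2:
  φ: degrees = first 2 digits = 31, minutes = 32.861; 31 + 32.861/60 = 31.547683
  hemisphere S, so the sign is −
  Longitude: split at 3 digits → 045° and 4.8426′; 45 + 4.8426/60 = 45.080710
  E ⇒ keep positive
Point 3:
  Latitude: degrees = first 2 digits = 72, minutes = 36.182; 72 + 36.182/60 = 72.603033
  N ⇒ keep positive
  Lon: split at 3 digits → 139° and 45.211′; 139 + 45.211/60 = 139.753517
  E ⇒ keep positive
Point 4:
  φ: degrees = first 2 digits = 0, minutes = 56.681; 0 + 56.681/60 = 0.944683
  N → positive
  λ: split at 3 digits → 128° and 52.08328′; 128 + 52.08328/60 = 128.868055
  W → negative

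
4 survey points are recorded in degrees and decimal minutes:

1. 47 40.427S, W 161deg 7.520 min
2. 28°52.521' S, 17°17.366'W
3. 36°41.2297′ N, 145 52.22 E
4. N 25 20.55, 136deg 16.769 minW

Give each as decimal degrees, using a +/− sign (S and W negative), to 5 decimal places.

1. -47.67378, -161.12533
2. -28.87535, -17.28943
3. 36.68716, 145.87033
4. 25.34250, -136.27948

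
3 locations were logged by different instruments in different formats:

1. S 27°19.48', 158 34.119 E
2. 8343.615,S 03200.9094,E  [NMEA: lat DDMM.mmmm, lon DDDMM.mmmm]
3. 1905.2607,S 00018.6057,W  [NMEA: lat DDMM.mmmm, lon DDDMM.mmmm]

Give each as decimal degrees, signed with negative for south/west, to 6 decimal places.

1. -27.324667, 158.568650
2. -83.726917, 32.015157
3. -19.087678, -0.310095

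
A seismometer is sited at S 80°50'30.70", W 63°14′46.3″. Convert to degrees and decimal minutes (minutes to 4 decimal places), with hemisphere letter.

80° 50.5117′ S, 63° 14.7717′ W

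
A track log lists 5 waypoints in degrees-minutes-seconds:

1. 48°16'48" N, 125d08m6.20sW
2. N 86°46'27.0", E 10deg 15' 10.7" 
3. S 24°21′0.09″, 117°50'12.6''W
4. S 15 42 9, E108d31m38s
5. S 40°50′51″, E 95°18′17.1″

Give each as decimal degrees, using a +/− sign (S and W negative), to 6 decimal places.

1. 48.280000, -125.135056
2. 86.774167, 10.252972
3. -24.350025, -117.836833
4. -15.702500, 108.527222
5. -40.847500, 95.304750

Point 1:
  φ: 16′ + 48″ = 16.80000′; 48 + 16.80000/60 = 48.2800000
  N ⇒ keep positive
  Lon: 125° + 8/60 + 6.2/3600 = 125 + 0.133333 + 0.001722 = 125.1350556
  W ⇒ negate
Point 2:
  φ: 86° + 46/60 + 27/3600 = 86 + 0.766667 + 0.007500 = 86.7741667
  N → positive
  Longitude: 10 + 15/60 + 10.7/3600 = 10.2529722
  E ⇒ keep positive
Point 3:
  Lat: 24° + 21/60 + 0.09/3600 = 24 + 0.350000 + 0.000025 = 24.3500250
  hemisphere S, so the sign is −
  λ: 50′ + 12.6″ = 50.21000′; 117 + 50.21000/60 = 117.8368333
  W ⇒ negate
Point 4:
  Lat: 42′ + 9″ = 42.15000′; 15 + 42.15000/60 = 15.7025000
  S → negative
  Longitude: 31′ + 38″ = 31.63333′; 108 + 31.63333/60 = 108.5272222
  E → positive
Point 5:
  Latitude: 50′ + 51″ = 50.85000′; 40 + 50.85000/60 = 40.8475000
  S → negative
  λ: 95 + 18/60 + 17.1/3600 = 95.3047500
  E → positive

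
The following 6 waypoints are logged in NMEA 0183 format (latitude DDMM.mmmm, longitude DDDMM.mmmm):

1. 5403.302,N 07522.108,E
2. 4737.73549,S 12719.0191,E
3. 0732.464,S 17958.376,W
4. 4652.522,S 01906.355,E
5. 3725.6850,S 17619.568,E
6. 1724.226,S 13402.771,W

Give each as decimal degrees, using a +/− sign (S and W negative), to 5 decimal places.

1. 54.05503, 75.36847
2. -47.62892, 127.31699
3. -7.54107, -179.97293
4. -46.87537, 19.10592
5. -37.42808, 176.32613
6. -17.40377, -134.04618

Point 1:
  Lat: degrees = first 2 digits = 54, minutes = 3.302; 54 + 3.302/60 = 54.055033
  N → positive
  λ: split at 3 digits → 075° and 22.108′; 75 + 22.108/60 = 75.368467
  E ⇒ keep positive
Point 2:
  Lat: split at 2 digits → 47° and 37.73549′; 47 + 37.73549/60 = 47.628925
  S → negative
  λ: split at 3 digits → 127° and 19.0191′; 127 + 19.0191/60 = 127.316985
  E → positive
Point 3:
  Lat: degrees = first 2 digits = 7, minutes = 32.464; 7 + 32.464/60 = 7.541067
  S → negative
  λ: degrees = first 3 digits = 179, minutes = 58.376; 179 + 58.376/60 = 179.972933
  hemisphere W, so the sign is −
Point 4:
  φ: degrees = first 2 digits = 46, minutes = 52.522; 46 + 52.522/60 = 46.875367
  hemisphere S, so the sign is −
  Longitude: split at 3 digits → 019° and 6.355′; 19 + 6.355/60 = 19.105917
  E ⇒ keep positive
Point 5:
  φ: degrees = first 2 digits = 37, minutes = 25.685; 37 + 25.685/60 = 37.428083
  S ⇒ negate
  λ: split at 3 digits → 176° and 19.568′; 176 + 19.568/60 = 176.326133
  E ⇒ keep positive
Point 6:
  Lat: degrees = first 2 digits = 17, minutes = 24.226; 17 + 24.226/60 = 17.403767
  S ⇒ negate
  λ: split at 3 digits → 134° and 2.771′; 134 + 2.771/60 = 134.046183
  hemisphere W, so the sign is −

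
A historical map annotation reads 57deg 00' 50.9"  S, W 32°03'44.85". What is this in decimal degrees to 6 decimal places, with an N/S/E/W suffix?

57.014139° S, 32.062458° W

Lat: 0′ + 50.9″ = 0.84833′; 57 + 0.84833/60 = 57.0141389
Longitude: 32 + 3/60 + 44.85/3600 = 32.0624583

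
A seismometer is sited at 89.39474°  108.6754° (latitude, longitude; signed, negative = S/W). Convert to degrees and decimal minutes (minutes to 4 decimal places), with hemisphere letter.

89° 23.6844′ N, 108° 40.5240′ E

φ: minutes = (89.394740 − 89) × 60 = 23.684400
Longitude: fractional part 0.675400 → 40.524000 minutes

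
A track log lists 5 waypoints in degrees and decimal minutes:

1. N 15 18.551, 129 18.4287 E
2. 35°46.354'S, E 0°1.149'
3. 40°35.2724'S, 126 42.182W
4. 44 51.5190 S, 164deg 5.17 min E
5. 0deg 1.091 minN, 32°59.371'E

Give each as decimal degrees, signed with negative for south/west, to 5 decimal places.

1. 15.30918, 129.30715
2. -35.77257, 0.01915
3. -40.58787, -126.70303
4. -44.85865, 164.08617
5. 0.01818, 32.98952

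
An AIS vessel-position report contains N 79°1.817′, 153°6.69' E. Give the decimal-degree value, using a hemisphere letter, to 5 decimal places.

79.03028° N, 153.11150° E

Latitude: 79 + 1.817/60 = 79.030283
Longitude: 153 + 6.69/60 = 153.111500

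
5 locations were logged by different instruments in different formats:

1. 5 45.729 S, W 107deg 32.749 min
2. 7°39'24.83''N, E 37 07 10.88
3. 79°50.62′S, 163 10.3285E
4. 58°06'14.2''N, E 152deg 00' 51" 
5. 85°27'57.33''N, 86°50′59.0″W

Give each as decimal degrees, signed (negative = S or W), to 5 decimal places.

1. -5.76215, -107.54582
2. 7.65690, 37.11969
3. -79.84367, 163.17214
4. 58.10394, 152.01417
5. 85.46593, -86.84972

Point 1:
  φ: 5 + 45.729/60 = 5.762150
  hemisphere S, so the sign is −
  Longitude: 107 + 32.749/60 = 107.545817
  W → negative
Point 2:
  Lat: 7° + 39/60 + 24.83/3600 = 7 + 0.650000 + 0.006897 = 7.656897
  N ⇒ keep positive
  Lon: 7′ + 10.88″ = 7.18133′; 37 + 7.18133/60 = 37.119689
  E ⇒ keep positive
Point 3:
  Latitude: 50.62′ = 0.843667°; total 79.843667
  hemisphere S, so the sign is −
  Lon: 163 + 10.3285/60 = 163.172142
  E ⇒ keep positive
Point 4:
  Latitude: 58° + 6/60 + 14.2/3600 = 58 + 0.100000 + 0.003944 = 58.103944
  N ⇒ keep positive
  Longitude: 152 + 0/60 + 51/3600 = 152.014167
  E ⇒ keep positive
Point 5:
  Lat: 27′ + 57.33″ = 27.95550′; 85 + 27.95550/60 = 85.465925
  N ⇒ keep positive
  Lon: 50′ + 59″ = 50.98333′; 86 + 50.98333/60 = 86.849722
  hemisphere W, so the sign is −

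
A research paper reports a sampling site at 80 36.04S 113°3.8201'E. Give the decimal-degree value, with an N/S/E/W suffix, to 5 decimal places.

80.60067° S, 113.06367° E

Lat: 36.04′ = 0.600667°; total 80.600667
Lon: 113 + 3.8201/60 = 113.063668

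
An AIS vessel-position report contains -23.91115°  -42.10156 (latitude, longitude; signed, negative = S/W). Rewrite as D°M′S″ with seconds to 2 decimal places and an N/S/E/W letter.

23°54′40.14″ S, 42°06′5.62″ W

Latitude is negative → S; |value| = 23.911150
Latitude: 0.911150 × 60 = 54.66900′ → 54′, remainder × 60 = 40.1400″
Longitude is negative → W; |value| = 42.101560
Lon: whole degrees 42; 6.09360′ → 6′ and 5.6160″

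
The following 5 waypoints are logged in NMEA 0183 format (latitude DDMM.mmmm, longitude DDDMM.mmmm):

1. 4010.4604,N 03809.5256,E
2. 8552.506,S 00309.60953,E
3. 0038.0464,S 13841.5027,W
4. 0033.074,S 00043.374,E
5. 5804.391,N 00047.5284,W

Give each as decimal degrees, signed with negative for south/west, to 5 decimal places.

1. 40.17434, 38.15876
2. -85.87510, 3.16016
3. -0.63411, -138.69171
4. -0.55123, 0.72290
5. 58.07318, -0.79214

Point 1:
  φ: degrees = first 2 digits = 40, minutes = 10.4604; 40 + 10.4604/60 = 40.174340
  N ⇒ keep positive
  Longitude: split at 3 digits → 038° and 9.5256′; 38 + 9.5256/60 = 38.158760
  E → positive
Point 2:
  Latitude: split at 2 digits → 85° and 52.506′; 85 + 52.506/60 = 85.875100
  S → negative
  Longitude: degrees = first 3 digits = 3, minutes = 9.60953; 3 + 9.60953/60 = 3.160159
  E → positive
Point 3:
  Lat: split at 2 digits → 00° and 38.0464′; 0 + 38.0464/60 = 0.634107
  S → negative
  λ: degrees = first 3 digits = 138, minutes = 41.5027; 138 + 41.5027/60 = 138.691712
  W → negative
Point 4:
  Latitude: split at 2 digits → 00° and 33.074′; 0 + 33.074/60 = 0.551233
  S ⇒ negate
  Longitude: degrees = first 3 digits = 0, minutes = 43.374; 0 + 43.374/60 = 0.722900
  E ⇒ keep positive
Point 5:
  Lat: degrees = first 2 digits = 58, minutes = 4.391; 58 + 4.391/60 = 58.073183
  N → positive
  Lon: degrees = first 3 digits = 0, minutes = 47.5284; 0 + 47.5284/60 = 0.792140
  W → negative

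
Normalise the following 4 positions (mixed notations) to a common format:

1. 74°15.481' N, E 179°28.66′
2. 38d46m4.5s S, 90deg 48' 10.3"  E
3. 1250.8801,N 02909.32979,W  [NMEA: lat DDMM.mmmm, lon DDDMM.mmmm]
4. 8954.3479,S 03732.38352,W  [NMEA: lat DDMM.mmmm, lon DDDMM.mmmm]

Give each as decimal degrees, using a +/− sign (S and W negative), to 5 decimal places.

1. 74.25802, 179.47767
2. -38.76792, 90.80286
3. 12.84800, -29.15550
4. -89.90580, -37.53973

Point 1:
  Latitude: 15.481′ = 0.258017°; total 74.258017
  N → positive
  λ: 28.66′ = 0.477667°; total 179.477667
  E → positive
Point 2:
  Latitude: 46′ + 4.5″ = 46.07500′; 38 + 46.07500/60 = 38.767917
  S → negative
  λ: 90 + 48/60 + 10.3/3600 = 90.802861
  E ⇒ keep positive
Point 3:
  φ: split at 2 digits → 12° and 50.8801′; 12 + 50.8801/60 = 12.848002
  N → positive
  λ: split at 3 digits → 029° and 9.32979′; 29 + 9.32979/60 = 29.155497
  W → negative
Point 4:
  Latitude: split at 2 digits → 89° and 54.3479′; 89 + 54.3479/60 = 89.905798
  S → negative
  Lon: degrees = first 3 digits = 37, minutes = 32.38352; 37 + 32.38352/60 = 37.539725
  W → negative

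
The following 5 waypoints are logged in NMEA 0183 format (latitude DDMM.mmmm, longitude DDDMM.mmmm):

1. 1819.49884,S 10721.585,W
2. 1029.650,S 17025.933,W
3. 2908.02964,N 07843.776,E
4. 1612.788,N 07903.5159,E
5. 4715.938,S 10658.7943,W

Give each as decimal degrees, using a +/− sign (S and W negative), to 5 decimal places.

1. -18.32498, -107.35975
2. -10.49417, -170.43222
3. 29.13383, 78.72960
4. 16.21313, 79.05860
5. -47.26563, -106.97991

Point 1:
  Latitude: split at 2 digits → 18° and 19.49884′; 18 + 19.49884/60 = 18.324981
  S → negative
  Longitude: degrees = first 3 digits = 107, minutes = 21.585; 107 + 21.585/60 = 107.359750
  W → negative
Point 2:
  Latitude: split at 2 digits → 10° and 29.65′; 10 + 29.65/60 = 10.494167
  hemisphere S, so the sign is −
  λ: degrees = first 3 digits = 170, minutes = 25.933; 170 + 25.933/60 = 170.432217
  W ⇒ negate
Point 3:
  Latitude: degrees = first 2 digits = 29, minutes = 8.02964; 29 + 8.02964/60 = 29.133827
  N ⇒ keep positive
  λ: degrees = first 3 digits = 78, minutes = 43.776; 78 + 43.776/60 = 78.729600
  E → positive
Point 4:
  Lat: degrees = first 2 digits = 16, minutes = 12.788; 16 + 12.788/60 = 16.213133
  N ⇒ keep positive
  Longitude: degrees = first 3 digits = 79, minutes = 3.5159; 79 + 3.5159/60 = 79.058598
  E ⇒ keep positive
Point 5:
  φ: split at 2 digits → 47° and 15.938′; 47 + 15.938/60 = 47.265633
  S ⇒ negate
  Lon: split at 3 digits → 106° and 58.7943′; 106 + 58.7943/60 = 106.979905
  W → negative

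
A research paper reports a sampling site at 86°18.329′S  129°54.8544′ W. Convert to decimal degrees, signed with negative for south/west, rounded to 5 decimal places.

-86.30548, -129.91424

Lat: 86 + 18.329/60 = 86.305483
S ⇒ negate
Longitude: 54.8544′ = 0.914240°; total 129.914240
W ⇒ negate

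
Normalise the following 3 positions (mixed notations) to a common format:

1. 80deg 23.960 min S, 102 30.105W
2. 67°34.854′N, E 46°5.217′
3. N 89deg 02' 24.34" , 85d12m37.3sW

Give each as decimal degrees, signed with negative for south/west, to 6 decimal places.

1. -80.399333, -102.501750
2. 67.580900, 46.086950
3. 89.040094, -85.210361

Point 1:
  Lat: 80 + 23.96/60 = 80.3993333
  S → negative
  Longitude: 30.105′ = 0.501750°; total 102.5017500
  W ⇒ negate
Point 2:
  φ: 34.854′ = 0.580900°; total 67.5809000
  N → positive
  Longitude: 46 + 5.217/60 = 46.0869500
  E ⇒ keep positive
Point 3:
  Latitude: 89 + 2/60 + 24.34/3600 = 89.0400944
  N → positive
  Longitude: 12′ + 37.3″ = 12.62167′; 85 + 12.62167/60 = 85.2103611
  W → negative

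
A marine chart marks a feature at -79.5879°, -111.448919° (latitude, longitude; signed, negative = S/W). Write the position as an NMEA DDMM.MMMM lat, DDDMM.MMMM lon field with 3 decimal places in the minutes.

7935.274,S / 11126.935,W

Latitude is negative → S; |value| = 79.587900
Latitude: fractional part 0.587900 → 35.27400 minutes
Longitude is negative → W; |value| = 111.448919
Longitude: minutes = (111.448919 − 111) × 60 = 26.93514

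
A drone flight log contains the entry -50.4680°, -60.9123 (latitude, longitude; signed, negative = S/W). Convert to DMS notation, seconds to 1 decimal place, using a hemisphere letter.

Latitude is negative → S; |value| = 50.468000
φ: 0.468000° → 28.08000′; 0.08000 × 60 = 4.800″
Longitude is negative → W; |value| = 60.912300
λ: 0.912300 × 60 = 54.73800′ → 54′, remainder × 60 = 44.280″

50°28′4.8″ S, 60°54′44.3″ W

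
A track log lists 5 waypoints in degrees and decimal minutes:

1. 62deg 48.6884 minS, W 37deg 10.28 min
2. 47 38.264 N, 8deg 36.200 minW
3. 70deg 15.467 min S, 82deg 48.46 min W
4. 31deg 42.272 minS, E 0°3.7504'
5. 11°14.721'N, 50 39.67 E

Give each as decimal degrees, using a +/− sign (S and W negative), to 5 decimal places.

Point 1:
  φ: 62 + 48.6884/60 = 62.811473
  hemisphere S, so the sign is −
  Longitude: 37 + 10.28/60 = 37.171333
  W ⇒ negate
Point 2:
  Latitude: 38.264′ = 0.637733°; total 47.637733
  N → positive
  Lon: 8 + 36.2/60 = 8.603333
  W ⇒ negate
Point 3:
  Lat: 70 + 15.467/60 = 70.257783
  S → negative
  Lon: 48.46′ = 0.807667°; total 82.807667
  W ⇒ negate
Point 4:
  Lat: 31 + 42.272/60 = 31.704533
  S ⇒ negate
  λ: 3.7504′ = 0.062507°; total 0.062507
  E → positive
Point 5:
  φ: 14.721′ = 0.245350°; total 11.245350
  N ⇒ keep positive
  Lon: 50 + 39.67/60 = 50.661167
  E → positive

1. -62.81147, -37.17133
2. 47.63773, -8.60333
3. -70.25778, -82.80767
4. -31.70453, 0.06251
5. 11.24535, 50.66117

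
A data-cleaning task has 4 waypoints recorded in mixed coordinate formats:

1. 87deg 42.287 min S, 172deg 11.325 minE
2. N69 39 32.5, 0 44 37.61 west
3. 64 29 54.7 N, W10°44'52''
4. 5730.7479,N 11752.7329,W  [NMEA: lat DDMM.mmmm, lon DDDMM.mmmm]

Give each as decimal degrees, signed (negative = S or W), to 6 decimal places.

1. -87.704783, 172.188750
2. 69.659028, -0.743781
3. 64.498528, -10.747778
4. 57.512465, -117.878882

Point 1:
  Lat: 87 + 42.287/60 = 87.7047833
  hemisphere S, so the sign is −
  Longitude: 172 + 11.325/60 = 172.1887500
  E → positive
Point 2:
  Latitude: 69° + 39/60 + 32.5/3600 = 69 + 0.650000 + 0.009028 = 69.6590278
  N ⇒ keep positive
  Longitude: 0° + 44/60 + 37.61/3600 = 0 + 0.733333 + 0.010447 = 0.7437806
  hemisphere W, so the sign is −
Point 3:
  φ: 64 + 29/60 + 54.7/3600 = 64.4985278
  N → positive
  Lon: 10 + 44/60 + 52/3600 = 10.7477778
  W → negative
Point 4:
  Lat: split at 2 digits → 57° and 30.7479′; 57 + 30.7479/60 = 57.5124650
  N ⇒ keep positive
  Longitude: degrees = first 3 digits = 117, minutes = 52.7329; 117 + 52.7329/60 = 117.8788817
  W → negative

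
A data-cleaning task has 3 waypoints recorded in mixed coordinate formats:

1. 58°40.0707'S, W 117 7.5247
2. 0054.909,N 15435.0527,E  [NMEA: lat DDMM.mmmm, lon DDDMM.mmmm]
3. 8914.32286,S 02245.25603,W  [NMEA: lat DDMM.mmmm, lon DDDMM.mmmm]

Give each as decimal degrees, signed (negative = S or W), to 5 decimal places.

1. -58.66785, -117.12541
2. 0.91515, 154.58421
3. -89.23871, -22.75427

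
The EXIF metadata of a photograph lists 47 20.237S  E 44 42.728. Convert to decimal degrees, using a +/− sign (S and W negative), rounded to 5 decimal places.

-47.33728, 44.71213

φ: 47 + 20.237/60 = 47.337283
S ⇒ negate
Longitude: 44 + 42.728/60 = 44.712133
E → positive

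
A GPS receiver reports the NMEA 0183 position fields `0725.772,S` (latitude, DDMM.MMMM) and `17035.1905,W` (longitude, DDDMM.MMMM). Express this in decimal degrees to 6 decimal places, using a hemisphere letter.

7.429533° S, 170.586508° W

Lat: degrees = first 2 digits = 7, minutes = 25.772; 7 + 25.772/60 = 7.4295333
λ: split at 3 digits → 170° and 35.1905′; 170 + 35.1905/60 = 170.5865083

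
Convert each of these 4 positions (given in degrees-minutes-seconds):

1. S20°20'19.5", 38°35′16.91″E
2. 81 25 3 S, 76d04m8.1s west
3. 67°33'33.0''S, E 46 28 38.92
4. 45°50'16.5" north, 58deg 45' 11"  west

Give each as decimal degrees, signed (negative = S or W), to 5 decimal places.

Point 1:
  φ: 20 + 20/60 + 19.5/3600 = 20.338750
  S ⇒ negate
  Lon: 35′ + 16.91″ = 35.28183′; 38 + 35.28183/60 = 38.588031
  E ⇒ keep positive
Point 2:
  Latitude: 25′ + 3″ = 25.05000′; 81 + 25.05000/60 = 81.417500
  S → negative
  λ: 76° + 4/60 + 8.1/3600 = 76 + 0.066667 + 0.002250 = 76.068917
  hemisphere W, so the sign is −
Point 3:
  Lat: 67 + 33/60 + 33/3600 = 67.559167
  S ⇒ negate
  Longitude: 46 + 28/60 + 38.92/3600 = 46.477478
  E ⇒ keep positive
Point 4:
  Latitude: 50′ + 16.5″ = 50.27500′; 45 + 50.27500/60 = 45.837917
  N → positive
  Lon: 45′ + 11″ = 45.18333′; 58 + 45.18333/60 = 58.753056
  hemisphere W, so the sign is −

1. -20.33875, 38.58803
2. -81.41750, -76.06892
3. -67.55917, 46.47748
4. 45.83792, -58.75306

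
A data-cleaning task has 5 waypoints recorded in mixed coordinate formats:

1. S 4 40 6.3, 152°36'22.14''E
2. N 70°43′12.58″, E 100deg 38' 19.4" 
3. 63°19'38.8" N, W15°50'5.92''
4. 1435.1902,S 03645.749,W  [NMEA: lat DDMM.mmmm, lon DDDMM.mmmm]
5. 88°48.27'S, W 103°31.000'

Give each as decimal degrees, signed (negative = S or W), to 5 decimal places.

1. -4.66842, 152.60615
2. 70.72016, 100.63872
3. 63.32744, -15.83498
4. -14.58650, -36.76248
5. -88.80450, -103.51667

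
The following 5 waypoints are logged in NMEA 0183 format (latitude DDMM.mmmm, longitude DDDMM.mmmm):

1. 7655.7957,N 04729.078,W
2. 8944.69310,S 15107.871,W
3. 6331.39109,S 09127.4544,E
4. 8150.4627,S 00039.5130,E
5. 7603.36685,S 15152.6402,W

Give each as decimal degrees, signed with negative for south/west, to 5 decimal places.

1. 76.92993, -47.48463
2. -89.74489, -151.13118
3. -63.52318, 91.45757
4. -81.84105, 0.65855
5. -76.05611, -151.87734

Point 1:
  Latitude: split at 2 digits → 76° and 55.7957′; 76 + 55.7957/60 = 76.929928
  N ⇒ keep positive
  λ: degrees = first 3 digits = 47, minutes = 29.078; 47 + 29.078/60 = 47.484633
  hemisphere W, so the sign is −
Point 2:
  Lat: split at 2 digits → 89° and 44.6931′; 89 + 44.6931/60 = 89.744885
  S ⇒ negate
  Lon: degrees = first 3 digits = 151, minutes = 7.871; 151 + 7.871/60 = 151.131183
  hemisphere W, so the sign is −
Point 3:
  φ: split at 2 digits → 63° and 31.39109′; 63 + 31.39109/60 = 63.523185
  S ⇒ negate
  Longitude: split at 3 digits → 091° and 27.4544′; 91 + 27.4544/60 = 91.457573
  E → positive
Point 4:
  Lat: degrees = first 2 digits = 81, minutes = 50.4627; 81 + 50.4627/60 = 81.841045
  hemisphere S, so the sign is −
  λ: split at 3 digits → 000° and 39.513′; 0 + 39.513/60 = 0.658550
  E → positive
Point 5:
  φ: split at 2 digits → 76° and 3.36685′; 76 + 3.36685/60 = 76.056114
  S ⇒ negate
  Longitude: degrees = first 3 digits = 151, minutes = 52.6402; 151 + 52.6402/60 = 151.877337
  W ⇒ negate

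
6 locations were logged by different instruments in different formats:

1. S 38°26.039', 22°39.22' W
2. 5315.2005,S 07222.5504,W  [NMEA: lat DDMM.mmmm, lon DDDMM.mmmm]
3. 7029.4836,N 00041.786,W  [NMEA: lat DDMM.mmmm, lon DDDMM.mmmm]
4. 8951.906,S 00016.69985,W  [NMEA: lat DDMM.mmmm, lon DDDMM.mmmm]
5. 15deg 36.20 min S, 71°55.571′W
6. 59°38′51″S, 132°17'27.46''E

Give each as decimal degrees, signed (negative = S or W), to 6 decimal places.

1. -38.433983, -22.653667
2. -53.253342, -72.375840
3. 70.491393, -0.696433
4. -89.865100, -0.278331
5. -15.603333, -71.926183
6. -59.647500, 132.290961

Point 1:
  Lat: 26.039′ = 0.433983°; total 38.4339833
  S ⇒ negate
  λ: 39.22′ = 0.653667°; total 22.6536667
  hemisphere W, so the sign is −
Point 2:
  Latitude: split at 2 digits → 53° and 15.2005′; 53 + 15.2005/60 = 53.2533417
  S → negative
  Lon: degrees = first 3 digits = 72, minutes = 22.5504; 72 + 22.5504/60 = 72.3758400
  W → negative
Point 3:
  φ: split at 2 digits → 70° and 29.4836′; 70 + 29.4836/60 = 70.4913933
  N → positive
  Lon: split at 3 digits → 000° and 41.786′; 0 + 41.786/60 = 0.6964333
  W ⇒ negate
Point 4:
  φ: split at 2 digits → 89° and 51.906′; 89 + 51.906/60 = 89.8651000
  S ⇒ negate
  λ: split at 3 digits → 000° and 16.69985′; 0 + 16.69985/60 = 0.2783308
  W ⇒ negate
Point 5:
  φ: 15 + 36.2/60 = 15.6033333
  S ⇒ negate
  λ: 71 + 55.571/60 = 71.9261833
  hemisphere W, so the sign is −
Point 6:
  Latitude: 59 + 38/60 + 51/3600 = 59.6475000
  S → negative
  λ: 132° + 17/60 + 27.46/3600 = 132 + 0.283333 + 0.007628 = 132.2909611
  E → positive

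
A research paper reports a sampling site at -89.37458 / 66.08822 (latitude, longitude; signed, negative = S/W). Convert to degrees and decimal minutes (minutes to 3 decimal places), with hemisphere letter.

89° 22.475′ S, 66° 5.293′ E

Latitude is negative → S; |value| = 89.374580
φ: minutes = (89.374580 − 89) × 60 = 22.47480
Lon: 66° + 0.088220 × 60 = 66° 5.29320′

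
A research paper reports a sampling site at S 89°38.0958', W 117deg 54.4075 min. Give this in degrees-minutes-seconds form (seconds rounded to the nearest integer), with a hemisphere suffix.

Lat: fractional minutes 0.09580 × 60 = 5.75″
λ: 54.40750′ → 54′ and 0.40750 × 60 = 24.45″

89°38′6″ S, 117°54′24″ W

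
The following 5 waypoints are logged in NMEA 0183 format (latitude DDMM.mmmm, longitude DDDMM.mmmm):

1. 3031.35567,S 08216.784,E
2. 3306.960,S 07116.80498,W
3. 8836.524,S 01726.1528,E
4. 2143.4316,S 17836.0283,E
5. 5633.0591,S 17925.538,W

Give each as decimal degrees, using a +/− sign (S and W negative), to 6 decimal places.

Point 1:
  φ: split at 2 digits → 30° and 31.35567′; 30 + 31.35567/60 = 30.5225945
  S ⇒ negate
  Longitude: split at 3 digits → 082° and 16.784′; 82 + 16.784/60 = 82.2797333
  E ⇒ keep positive
Point 2:
  φ: split at 2 digits → 33° and 6.96′; 33 + 6.96/60 = 33.1160000
  hemisphere S, so the sign is −
  λ: degrees = first 3 digits = 71, minutes = 16.80498; 71 + 16.80498/60 = 71.2800830
  W → negative
Point 3:
  Latitude: degrees = first 2 digits = 88, minutes = 36.524; 88 + 36.524/60 = 88.6087333
  S ⇒ negate
  λ: split at 3 digits → 017° and 26.1528′; 17 + 26.1528/60 = 17.4358800
  E → positive
Point 4:
  Lat: split at 2 digits → 21° and 43.4316′; 21 + 43.4316/60 = 21.7238600
  hemisphere S, so the sign is −
  λ: degrees = first 3 digits = 178, minutes = 36.0283; 178 + 36.0283/60 = 178.6004717
  E → positive
Point 5:
  Latitude: split at 2 digits → 56° and 33.0591′; 56 + 33.0591/60 = 56.5509850
  S ⇒ negate
  Lon: split at 3 digits → 179° and 25.538′; 179 + 25.538/60 = 179.4256333
  W ⇒ negate

1. -30.522595, 82.279733
2. -33.116000, -71.280083
3. -88.608733, 17.435880
4. -21.723860, 178.600472
5. -56.550985, -179.425633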